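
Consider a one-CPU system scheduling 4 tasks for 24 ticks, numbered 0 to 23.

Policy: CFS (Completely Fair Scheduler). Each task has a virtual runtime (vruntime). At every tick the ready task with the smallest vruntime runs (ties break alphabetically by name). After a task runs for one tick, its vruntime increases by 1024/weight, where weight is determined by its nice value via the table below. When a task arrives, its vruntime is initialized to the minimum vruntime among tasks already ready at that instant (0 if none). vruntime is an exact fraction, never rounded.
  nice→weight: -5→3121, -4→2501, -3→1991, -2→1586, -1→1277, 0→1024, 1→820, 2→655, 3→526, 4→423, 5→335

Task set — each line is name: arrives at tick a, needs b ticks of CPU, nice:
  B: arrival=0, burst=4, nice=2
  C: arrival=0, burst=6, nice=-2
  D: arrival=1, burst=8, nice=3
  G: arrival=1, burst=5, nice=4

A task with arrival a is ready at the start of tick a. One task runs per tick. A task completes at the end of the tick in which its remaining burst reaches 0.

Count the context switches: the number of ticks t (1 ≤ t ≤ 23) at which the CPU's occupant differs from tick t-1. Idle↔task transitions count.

context switches = 20

t=0: vr[B=0 C=0] → run B
t=1: vr[B=1024/655 C=0 D=0 G=0] → run C
t=2: vr[B=1024/655 C=512/793 D=0 G=0] → run D
t=3: vr[B=1024/655 C=512/793 D=512/263 G=0] → run G
t=4: vr[B=1024/655 C=512/793 D=512/263 G=1024/423] → run C
t=5: vr[B=1024/655 C=1024/793 D=512/263 G=1024/423] → run C
t=6: vr[B=1024/655 C=1536/793 D=512/263 G=1024/423] → run B
t=7: vr[B=2048/655 C=1536/793 D=512/263 G=1024/423] → run C
t=8: vr[B=2048/655 C=2048/793 D=512/263 G=1024/423] → run D
t=9: vr[B=2048/655 C=2048/793 D=1024/263 G=1024/423] → run G
t=10: vr[B=2048/655 C=2048/793 D=1024/263 G=2048/423] → run C
t=11: vr[B=2048/655 C=2560/793 D=1024/263 G=2048/423] → run B
t=12: vr[B=3072/655 C=2560/793 D=1024/263 G=2048/423] → run C
t=13: vr[B=3072/655 D=1024/263 G=2048/423] → run D
t=14: vr[B=3072/655 D=1536/263 G=2048/423] → run B
t=15: vr[D=1536/263 G=2048/423] → run G
t=16: vr[D=1536/263 G=1024/141] → run D
t=17: vr[D=2048/263 G=1024/141] → run G
t=18: vr[D=2048/263 G=4096/423] → run D
t=19: vr[D=2560/263 G=4096/423] → run G
t=20: vr[D=2560/263] → run D
t=21: vr[D=3072/263] → run D
t=22: vr[D=3584/263] → run D
t=23: (idle)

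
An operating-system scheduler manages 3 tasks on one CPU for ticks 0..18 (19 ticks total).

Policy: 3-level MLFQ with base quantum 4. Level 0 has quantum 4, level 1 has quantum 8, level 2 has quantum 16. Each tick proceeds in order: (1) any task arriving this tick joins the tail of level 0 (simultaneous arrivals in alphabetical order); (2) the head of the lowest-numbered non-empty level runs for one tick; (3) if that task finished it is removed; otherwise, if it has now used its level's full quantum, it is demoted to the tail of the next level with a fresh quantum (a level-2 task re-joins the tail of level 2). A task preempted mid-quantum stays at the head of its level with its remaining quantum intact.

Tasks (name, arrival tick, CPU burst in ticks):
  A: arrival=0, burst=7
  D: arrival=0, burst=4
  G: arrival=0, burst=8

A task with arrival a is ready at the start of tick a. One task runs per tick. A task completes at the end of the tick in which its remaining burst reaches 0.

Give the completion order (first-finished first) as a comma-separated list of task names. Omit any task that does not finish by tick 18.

t=0: L0/L1/L2 = ADG/-/- → run A
t=1: L0/L1/L2 = ADG/-/- → run A
t=2: L0/L1/L2 = ADG/-/- → run A
t=3: L0/L1/L2 = ADG/-/- → run A
t=4: L0/L1/L2 = DG/A/- → run D
t=5: L0/L1/L2 = DG/A/- → run D
t=6: L0/L1/L2 = DG/A/- → run D
t=7: L0/L1/L2 = DG/A/- → run D
t=8: L0/L1/L2 = G/A/- → run G
t=9: L0/L1/L2 = G/A/- → run G
t=10: L0/L1/L2 = G/A/- → run G
t=11: L0/L1/L2 = G/A/- → run G
t=12: L0/L1/L2 = -/AG/- → run A
t=13: L0/L1/L2 = -/AG/- → run A
t=14: L0/L1/L2 = -/AG/- → run A
t=15: L0/L1/L2 = -/G/- → run G
t=16: L0/L1/L2 = -/G/- → run G
t=17: L0/L1/L2 = -/G/- → run G
t=18: L0/L1/L2 = -/G/- → run G

completion order = D, A, G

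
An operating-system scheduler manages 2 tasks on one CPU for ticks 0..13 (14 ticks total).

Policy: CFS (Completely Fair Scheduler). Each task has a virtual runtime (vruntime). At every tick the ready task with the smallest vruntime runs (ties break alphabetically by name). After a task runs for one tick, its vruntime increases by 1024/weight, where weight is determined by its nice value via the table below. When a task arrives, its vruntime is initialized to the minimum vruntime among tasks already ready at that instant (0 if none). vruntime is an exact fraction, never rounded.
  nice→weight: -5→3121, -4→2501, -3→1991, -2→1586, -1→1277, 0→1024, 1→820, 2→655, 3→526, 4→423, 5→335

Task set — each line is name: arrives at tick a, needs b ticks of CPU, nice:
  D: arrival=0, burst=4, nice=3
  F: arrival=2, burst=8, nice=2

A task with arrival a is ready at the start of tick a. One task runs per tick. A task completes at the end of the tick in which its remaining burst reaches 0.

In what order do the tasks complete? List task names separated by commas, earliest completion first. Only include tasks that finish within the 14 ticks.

t=0: vr[D=0] → run D
t=1: vr[D=512/263] → run D
t=2: vr[D=1024/263 F=1024/263] → run D
t=3: vr[D=1536/263 F=1024/263] → run F
t=4: vr[D=1536/263 F=940032/172265] → run F
t=5: vr[D=1536/263 F=1209344/172265] → run D
t=6: vr[F=1209344/172265] → run F
t=7: vr[F=1478656/172265] → run F
t=8: vr[F=1747968/172265] → run F
t=9: vr[F=403456/34453] → run F
t=10: vr[F=2286592/172265] → run F
t=11: vr[F=2555904/172265] → run F
t=12: (idle)
t=13: (idle)

completion order = D, F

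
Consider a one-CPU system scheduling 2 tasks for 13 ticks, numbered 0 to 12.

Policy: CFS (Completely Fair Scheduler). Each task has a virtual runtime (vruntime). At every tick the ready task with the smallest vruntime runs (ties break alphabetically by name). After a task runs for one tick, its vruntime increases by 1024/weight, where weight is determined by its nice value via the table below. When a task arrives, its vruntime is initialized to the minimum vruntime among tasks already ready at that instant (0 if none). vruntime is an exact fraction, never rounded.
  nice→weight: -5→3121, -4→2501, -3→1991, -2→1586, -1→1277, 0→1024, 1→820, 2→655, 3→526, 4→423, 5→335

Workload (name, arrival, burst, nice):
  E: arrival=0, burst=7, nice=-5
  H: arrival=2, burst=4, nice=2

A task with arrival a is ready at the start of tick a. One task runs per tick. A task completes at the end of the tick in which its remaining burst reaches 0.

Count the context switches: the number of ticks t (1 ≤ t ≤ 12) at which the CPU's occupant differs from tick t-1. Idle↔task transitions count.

t=0: vr[E=0] → run E
t=1: vr[E=1024/3121] → run E
t=2: vr[E=2048/3121 H=2048/3121] → run E
t=3: vr[E=3072/3121 H=2048/3121] → run H
t=4: vr[E=3072/3121 H=4537344/2044255] → run E
t=5: vr[E=4096/3121 H=4537344/2044255] → run E
t=6: vr[E=5120/3121 H=4537344/2044255] → run E
t=7: vr[E=6144/3121 H=4537344/2044255] → run E
t=8: vr[H=4537344/2044255] → run H
t=9: vr[H=7733248/2044255] → run H
t=10: vr[H=10929152/2044255] → run H
t=11: (idle)
t=12: (idle)

context switches = 4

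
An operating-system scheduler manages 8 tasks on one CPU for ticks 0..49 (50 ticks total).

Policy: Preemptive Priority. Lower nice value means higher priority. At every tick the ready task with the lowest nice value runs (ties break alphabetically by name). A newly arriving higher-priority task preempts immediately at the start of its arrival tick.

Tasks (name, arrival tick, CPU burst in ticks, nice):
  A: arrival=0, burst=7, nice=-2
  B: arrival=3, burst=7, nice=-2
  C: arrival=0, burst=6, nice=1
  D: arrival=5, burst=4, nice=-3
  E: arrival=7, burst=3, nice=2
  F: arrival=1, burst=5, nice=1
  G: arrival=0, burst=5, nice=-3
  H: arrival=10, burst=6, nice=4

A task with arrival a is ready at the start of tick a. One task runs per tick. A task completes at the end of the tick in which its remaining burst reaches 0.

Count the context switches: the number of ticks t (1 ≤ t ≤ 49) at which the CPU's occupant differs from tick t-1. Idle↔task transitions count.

context switches = 8

t=0: ready={A,C,G} → run G
t=1: ready={A,C,F,G} → run G
t=2: ready={A,C,F,G} → run G
t=3: ready={A,B,C,F,G} → run G
t=4: ready={A,B,C,F,G} → run G
t=5: ready={A,B,C,D,F} → run D
t=6: ready={A,B,C,D,F} → run D
t=7: ready={A,B,C,D,E,F} → run D
t=8: ready={A,B,C,D,E,F} → run D
t=9: ready={A,B,C,E,F} → run A
t=10: ready={A,B,C,E,F,H} → run A
t=11: ready={A,B,C,E,F,H} → run A
t=12: ready={A,B,C,E,F,H} → run A
t=13: ready={A,B,C,E,F,H} → run A
t=14: ready={A,B,C,E,F,H} → run A
t=15: ready={A,B,C,E,F,H} → run A
t=16: ready={B,C,E,F,H} → run B
t=17: ready={B,C,E,F,H} → run B
t=18: ready={B,C,E,F,H} → run B
t=19: ready={B,C,E,F,H} → run B
t=20: ready={B,C,E,F,H} → run B
t=21: ready={B,C,E,F,H} → run B
t=22: ready={B,C,E,F,H} → run B
t=23: ready={C,E,F,H} → run C
t=24: ready={C,E,F,H} → run C
t=25: ready={C,E,F,H} → run C
t=26: ready={C,E,F,H} → run C
t=27: ready={C,E,F,H} → run C
t=28: ready={C,E,F,H} → run C
t=29: ready={E,F,H} → run F
t=30: ready={E,F,H} → run F
t=31: ready={E,F,H} → run F
t=32: ready={E,F,H} → run F
t=33: ready={E,F,H} → run F
t=34: ready={E,H} → run E
t=35: ready={E,H} → run E
t=36: ready={E,H} → run E
t=37: ready={H} → run H
t=38: ready={H} → run H
t=39: ready={H} → run H
t=40: ready={H} → run H
t=41: ready={H} → run H
t=42: ready={H} → run H
t=43: (idle)
t=44: (idle)
t=45: (idle)
t=46: (idle)
t=47: (idle)
t=48: (idle)
t=49: (idle)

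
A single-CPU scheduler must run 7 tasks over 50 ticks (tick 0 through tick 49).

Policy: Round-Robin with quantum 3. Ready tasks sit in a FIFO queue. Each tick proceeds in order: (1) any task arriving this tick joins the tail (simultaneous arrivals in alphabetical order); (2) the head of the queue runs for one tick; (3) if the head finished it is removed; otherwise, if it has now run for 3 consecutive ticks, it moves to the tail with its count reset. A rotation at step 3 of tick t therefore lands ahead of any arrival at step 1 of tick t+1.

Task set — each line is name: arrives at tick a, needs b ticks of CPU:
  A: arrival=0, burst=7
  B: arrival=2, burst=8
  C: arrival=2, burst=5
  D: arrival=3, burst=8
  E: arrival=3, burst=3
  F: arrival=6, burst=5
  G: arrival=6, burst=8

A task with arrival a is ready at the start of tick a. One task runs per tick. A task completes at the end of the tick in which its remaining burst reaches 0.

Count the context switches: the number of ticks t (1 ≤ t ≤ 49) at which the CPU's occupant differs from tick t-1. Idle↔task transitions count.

t=0: queue=[A] q_used=0 → run A
t=1: queue=[A] q_used=1 → run A
t=2: queue=[A,B,C] q_used=2 → run A
t=3: queue=[B,C,A,D,E] q_used=0 → run B
t=4: queue=[B,C,A,D,E] q_used=1 → run B
t=5: queue=[B,C,A,D,E] q_used=2 → run B
t=6: queue=[C,A,D,E,B,F,G] q_used=0 → run C
t=7: queue=[C,A,D,E,B,F,G] q_used=1 → run C
t=8: queue=[C,A,D,E,B,F,G] q_used=2 → run C
t=9: queue=[A,D,E,B,F,G,C] q_used=0 → run A
t=10: queue=[A,D,E,B,F,G,C] q_used=1 → run A
t=11: queue=[A,D,E,B,F,G,C] q_used=2 → run A
t=12: queue=[D,E,B,F,G,C,A] q_used=0 → run D
t=13: queue=[D,E,B,F,G,C,A] q_used=1 → run D
t=14: queue=[D,E,B,F,G,C,A] q_used=2 → run D
t=15: queue=[E,B,F,G,C,A,D] q_used=0 → run E
t=16: queue=[E,B,F,G,C,A,D] q_used=1 → run E
t=17: queue=[E,B,F,G,C,A,D] q_used=2 → run E
t=18: queue=[B,F,G,C,A,D] q_used=0 → run B
t=19: queue=[B,F,G,C,A,D] q_used=1 → run B
t=20: queue=[B,F,G,C,A,D] q_used=2 → run B
t=21: queue=[F,G,C,A,D,B] q_used=0 → run F
t=22: queue=[F,G,C,A,D,B] q_used=1 → run F
t=23: queue=[F,G,C,A,D,B] q_used=2 → run F
t=24: queue=[G,C,A,D,B,F] q_used=0 → run G
t=25: queue=[G,C,A,D,B,F] q_used=1 → run G
t=26: queue=[G,C,A,D,B,F] q_used=2 → run G
t=27: queue=[C,A,D,B,F,G] q_used=0 → run C
t=28: queue=[C,A,D,B,F,G] q_used=1 → run C
t=29: queue=[A,D,B,F,G] q_used=0 → run A
t=30: queue=[D,B,F,G] q_used=0 → run D
t=31: queue=[D,B,F,G] q_used=1 → run D
t=32: queue=[D,B,F,G] q_used=2 → run D
t=33: queue=[B,F,G,D] q_used=0 → run B
t=34: queue=[B,F,G,D] q_used=1 → run B
t=35: queue=[F,G,D] q_used=0 → run F
t=36: queue=[F,G,D] q_used=1 → run F
t=37: queue=[G,D] q_used=0 → run G
t=38: queue=[G,D] q_used=1 → run G
t=39: queue=[G,D] q_used=2 → run G
t=40: queue=[D,G] q_used=0 → run D
t=41: queue=[D,G] q_used=1 → run D
t=42: queue=[G] q_used=0 → run G
t=43: queue=[G] q_used=1 → run G
t=44: (idle)
t=45: (idle)
t=46: (idle)
t=47: (idle)
t=48: (idle)
t=49: (idle)

context switches = 17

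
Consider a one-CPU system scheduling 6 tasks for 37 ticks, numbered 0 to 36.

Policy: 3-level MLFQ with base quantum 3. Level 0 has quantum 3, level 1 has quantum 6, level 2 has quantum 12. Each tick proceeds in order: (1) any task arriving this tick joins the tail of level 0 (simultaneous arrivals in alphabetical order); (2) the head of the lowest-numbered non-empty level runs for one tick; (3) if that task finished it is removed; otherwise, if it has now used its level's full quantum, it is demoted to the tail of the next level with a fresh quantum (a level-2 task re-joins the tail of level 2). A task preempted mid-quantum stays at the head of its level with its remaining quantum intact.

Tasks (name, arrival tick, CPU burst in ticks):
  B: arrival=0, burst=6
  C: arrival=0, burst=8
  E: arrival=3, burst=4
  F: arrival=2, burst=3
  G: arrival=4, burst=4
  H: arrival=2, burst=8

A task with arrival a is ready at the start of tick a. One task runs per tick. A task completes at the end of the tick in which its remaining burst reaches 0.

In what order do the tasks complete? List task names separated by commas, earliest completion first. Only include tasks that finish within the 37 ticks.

t=0: L0/L1/L2 = BC/-/- → run B
t=1: L0/L1/L2 = BC/-/- → run B
t=2: L0/L1/L2 = BCFH/-/- → run B
t=3: L0/L1/L2 = CFHE/B/- → run C
t=4: L0/L1/L2 = CFHEG/B/- → run C
t=5: L0/L1/L2 = CFHEG/B/- → run C
t=6: L0/L1/L2 = FHEG/BC/- → run F
t=7: L0/L1/L2 = FHEG/BC/- → run F
t=8: L0/L1/L2 = FHEG/BC/- → run F
t=9: L0/L1/L2 = HEG/BC/- → run H
t=10: L0/L1/L2 = HEG/BC/- → run H
t=11: L0/L1/L2 = HEG/BC/- → run H
t=12: L0/L1/L2 = EG/BCH/- → run E
t=13: L0/L1/L2 = EG/BCH/- → run E
t=14: L0/L1/L2 = EG/BCH/- → run E
t=15: L0/L1/L2 = G/BCHE/- → run G
t=16: L0/L1/L2 = G/BCHE/- → run G
t=17: L0/L1/L2 = G/BCHE/- → run G
t=18: L0/L1/L2 = -/BCHEG/- → run B
t=19: L0/L1/L2 = -/BCHEG/- → run B
t=20: L0/L1/L2 = -/BCHEG/- → run B
t=21: L0/L1/L2 = -/CHEG/- → run C
t=22: L0/L1/L2 = -/CHEG/- → run C
t=23: L0/L1/L2 = -/CHEG/- → run C
t=24: L0/L1/L2 = -/CHEG/- → run C
t=25: L0/L1/L2 = -/CHEG/- → run C
t=26: L0/L1/L2 = -/HEG/- → run H
t=27: L0/L1/L2 = -/HEG/- → run H
t=28: L0/L1/L2 = -/HEG/- → run H
t=29: L0/L1/L2 = -/HEG/- → run H
t=30: L0/L1/L2 = -/HEG/- → run H
t=31: L0/L1/L2 = -/EG/- → run E
t=32: L0/L1/L2 = -/G/- → run G
t=33: (idle)
t=34: (idle)
t=35: (idle)
t=36: (idle)

completion order = F, B, C, H, E, G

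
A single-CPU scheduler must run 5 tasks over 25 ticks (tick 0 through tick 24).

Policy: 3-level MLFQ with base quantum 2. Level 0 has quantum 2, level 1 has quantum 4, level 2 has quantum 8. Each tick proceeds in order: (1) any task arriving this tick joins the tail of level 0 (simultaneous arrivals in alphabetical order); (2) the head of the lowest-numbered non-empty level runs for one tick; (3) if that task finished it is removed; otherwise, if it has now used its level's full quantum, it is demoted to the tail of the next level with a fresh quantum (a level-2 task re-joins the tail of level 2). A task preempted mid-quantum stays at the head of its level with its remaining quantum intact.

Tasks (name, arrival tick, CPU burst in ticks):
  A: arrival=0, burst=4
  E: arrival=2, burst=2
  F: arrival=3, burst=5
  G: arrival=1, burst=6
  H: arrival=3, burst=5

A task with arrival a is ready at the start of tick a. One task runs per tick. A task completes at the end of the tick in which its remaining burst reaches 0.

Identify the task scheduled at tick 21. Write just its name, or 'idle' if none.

running at tick 21 = H

t=0: L0/L1/L2 = A/-/- → run A
t=1: L0/L1/L2 = AG/-/- → run A
t=2: L0/L1/L2 = GE/A/- → run G
t=3: L0/L1/L2 = GEFH/A/- → run G
t=4: L0/L1/L2 = EFH/AG/- → run E
t=5: L0/L1/L2 = EFH/AG/- → run E
t=6: L0/L1/L2 = FH/AG/- → run F
t=7: L0/L1/L2 = FH/AG/- → run F
t=8: L0/L1/L2 = H/AGF/- → run H
t=9: L0/L1/L2 = H/AGF/- → run H
t=10: L0/L1/L2 = -/AGFH/- → run A
t=11: L0/L1/L2 = -/AGFH/- → run A
t=12: L0/L1/L2 = -/GFH/- → run G
t=13: L0/L1/L2 = -/GFH/- → run G
t=14: L0/L1/L2 = -/GFH/- → run G
t=15: L0/L1/L2 = -/GFH/- → run G
t=16: L0/L1/L2 = -/FH/- → run F
t=17: L0/L1/L2 = -/FH/- → run F
t=18: L0/L1/L2 = -/FH/- → run F
t=19: L0/L1/L2 = -/H/- → run H
t=20: L0/L1/L2 = -/H/- → run H
t=21: L0/L1/L2 = -/H/- → run H
t=22: (idle)
t=23: (idle)
t=24: (idle)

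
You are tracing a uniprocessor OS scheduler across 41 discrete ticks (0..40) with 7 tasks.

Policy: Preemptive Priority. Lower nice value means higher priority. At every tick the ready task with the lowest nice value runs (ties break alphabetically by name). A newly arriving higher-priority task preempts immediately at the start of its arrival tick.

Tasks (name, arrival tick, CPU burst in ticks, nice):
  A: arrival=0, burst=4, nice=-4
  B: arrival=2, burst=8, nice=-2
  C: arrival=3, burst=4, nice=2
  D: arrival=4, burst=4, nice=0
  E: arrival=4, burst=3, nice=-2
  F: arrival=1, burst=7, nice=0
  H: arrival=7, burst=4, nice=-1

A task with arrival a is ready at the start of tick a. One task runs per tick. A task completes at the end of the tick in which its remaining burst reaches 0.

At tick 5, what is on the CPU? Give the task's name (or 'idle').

t=0: ready={A} → run A
t=1: ready={A,F} → run A
t=2: ready={A,B,F} → run A
t=3: ready={A,B,C,F} → run A
t=4: ready={B,C,D,E,F} → run B
t=5: ready={B,C,D,E,F} → run B
t=6: ready={B,C,D,E,F} → run B
t=7: ready={B,C,D,E,F,H} → run B
t=8: ready={B,C,D,E,F,H} → run B
t=9: ready={B,C,D,E,F,H} → run B
t=10: ready={B,C,D,E,F,H} → run B
t=11: ready={B,C,D,E,F,H} → run B
t=12: ready={C,D,E,F,H} → run E
t=13: ready={C,D,E,F,H} → run E
t=14: ready={C,D,E,F,H} → run E
t=15: ready={C,D,F,H} → run H
t=16: ready={C,D,F,H} → run H
t=17: ready={C,D,F,H} → run H
t=18: ready={C,D,F,H} → run H
t=19: ready={C,D,F} → run D
t=20: ready={C,D,F} → run D
t=21: ready={C,D,F} → run D
t=22: ready={C,D,F} → run D
t=23: ready={C,F} → run F
t=24: ready={C,F} → run F
t=25: ready={C,F} → run F
t=26: ready={C,F} → run F
t=27: ready={C,F} → run F
t=28: ready={C,F} → run F
t=29: ready={C,F} → run F
t=30: ready={C} → run C
t=31: ready={C} → run C
t=32: ready={C} → run C
t=33: ready={C} → run C
t=34: (idle)
t=35: (idle)
t=36: (idle)
t=37: (idle)
t=38: (idle)
t=39: (idle)
t=40: (idle)

running at tick 5 = B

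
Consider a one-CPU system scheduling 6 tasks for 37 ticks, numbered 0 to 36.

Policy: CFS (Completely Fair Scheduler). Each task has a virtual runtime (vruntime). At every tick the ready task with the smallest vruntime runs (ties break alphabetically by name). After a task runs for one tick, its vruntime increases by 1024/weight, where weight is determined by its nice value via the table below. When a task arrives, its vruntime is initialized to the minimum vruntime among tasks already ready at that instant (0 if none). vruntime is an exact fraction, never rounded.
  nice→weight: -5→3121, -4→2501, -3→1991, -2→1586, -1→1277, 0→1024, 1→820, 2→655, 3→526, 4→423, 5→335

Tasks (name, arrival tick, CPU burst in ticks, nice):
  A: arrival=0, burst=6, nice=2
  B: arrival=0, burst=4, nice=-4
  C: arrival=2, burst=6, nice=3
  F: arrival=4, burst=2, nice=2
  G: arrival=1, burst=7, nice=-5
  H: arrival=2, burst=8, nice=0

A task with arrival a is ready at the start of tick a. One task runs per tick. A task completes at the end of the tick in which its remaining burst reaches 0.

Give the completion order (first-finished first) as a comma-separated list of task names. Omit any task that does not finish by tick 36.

completion order = B, F, G, H, A, C

t=0: vr[A=0 B=0] → run A
t=1: vr[A=1024/655 B=0 G=0] → run B
t=2: vr[A=1024/655 B=1024/2501 C=0 G=0 H=0] → run C
t=3: vr[A=1024/655 B=1024/2501 C=512/263 G=0 H=0] → run G
t=4: vr[A=1024/655 B=1024/2501 C=512/263 F=0 G=1024/3121 H=0] → run F
t=5: vr[A=1024/655 B=1024/2501 C=512/263 F=1024/655 G=1024/3121 H=0] → run H
t=6: vr[A=1024/655 B=1024/2501 C=512/263 F=1024/655 G=1024/3121 H=1] → run G
t=7: vr[A=1024/655 B=1024/2501 C=512/263 F=1024/655 G=2048/3121 H=1] → run B
t=8: vr[A=1024/655 B=2048/2501 C=512/263 F=1024/655 G=2048/3121 H=1] → run G
t=9: vr[A=1024/655 B=2048/2501 C=512/263 F=1024/655 G=3072/3121 H=1] → run B
t=10: vr[A=1024/655 B=3072/2501 C=512/263 F=1024/655 G=3072/3121 H=1] → run G
t=11: vr[A=1024/655 B=3072/2501 C=512/263 F=1024/655 G=4096/3121 H=1] → run H
t=12: vr[A=1024/655 B=3072/2501 C=512/263 F=1024/655 G=4096/3121 H=2] → run B
t=13: vr[A=1024/655 C=512/263 F=1024/655 G=4096/3121 H=2] → run G
t=14: vr[A=1024/655 C=512/263 F=1024/655 G=5120/3121 H=2] → run A
t=15: vr[A=2048/655 C=512/263 F=1024/655 G=5120/3121 H=2] → run F
t=16: vr[A=2048/655 C=512/263 G=5120/3121 H=2] → run G
t=17: vr[A=2048/655 C=512/263 G=6144/3121 H=2] → run C
t=18: vr[A=2048/655 C=1024/263 G=6144/3121 H=2] → run G
t=19: vr[A=2048/655 C=1024/263 H=2] → run H
t=20: vr[A=2048/655 C=1024/263 H=3] → run H
t=21: vr[A=2048/655 C=1024/263 H=4] → run A
t=22: vr[A=3072/655 C=1024/263 H=4] → run C
t=23: vr[A=3072/655 C=1536/263 H=4] → run H
t=24: vr[A=3072/655 C=1536/263 H=5] → run A
t=25: vr[A=4096/655 C=1536/263 H=5] → run H
t=26: vr[A=4096/655 C=1536/263 H=6] → run C
t=27: vr[A=4096/655 C=2048/263 H=6] → run H
t=28: vr[A=4096/655 C=2048/263 H=7] → run A
t=29: vr[A=1024/131 C=2048/263 H=7] → run H
t=30: vr[A=1024/131 C=2048/263] → run C
t=31: vr[A=1024/131 C=2560/263] → run A
t=32: vr[C=2560/263] → run C
t=33: (idle)
t=34: (idle)
t=35: (idle)
t=36: (idle)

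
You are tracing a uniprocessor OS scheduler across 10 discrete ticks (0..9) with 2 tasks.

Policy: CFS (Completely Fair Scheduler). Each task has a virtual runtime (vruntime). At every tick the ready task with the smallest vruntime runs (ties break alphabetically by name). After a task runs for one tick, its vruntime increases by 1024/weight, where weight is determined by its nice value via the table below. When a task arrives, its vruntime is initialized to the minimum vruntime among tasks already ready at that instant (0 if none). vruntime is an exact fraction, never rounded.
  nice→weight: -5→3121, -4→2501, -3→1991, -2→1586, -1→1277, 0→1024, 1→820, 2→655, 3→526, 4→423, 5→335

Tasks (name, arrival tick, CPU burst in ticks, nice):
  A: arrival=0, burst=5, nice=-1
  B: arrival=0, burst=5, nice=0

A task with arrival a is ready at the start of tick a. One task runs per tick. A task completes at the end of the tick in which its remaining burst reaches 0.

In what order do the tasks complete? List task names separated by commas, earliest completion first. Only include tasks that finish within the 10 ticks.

t=0: vr[A=0 B=0] → run A
t=1: vr[A=1024/1277 B=0] → run B
t=2: vr[A=1024/1277 B=1] → run A
t=3: vr[A=2048/1277 B=1] → run B
t=4: vr[A=2048/1277 B=2] → run A
t=5: vr[A=3072/1277 B=2] → run B
t=6: vr[A=3072/1277 B=3] → run A
t=7: vr[A=4096/1277 B=3] → run B
t=8: vr[A=4096/1277 B=4] → run A
t=9: vr[B=4] → run B

completion order = A, B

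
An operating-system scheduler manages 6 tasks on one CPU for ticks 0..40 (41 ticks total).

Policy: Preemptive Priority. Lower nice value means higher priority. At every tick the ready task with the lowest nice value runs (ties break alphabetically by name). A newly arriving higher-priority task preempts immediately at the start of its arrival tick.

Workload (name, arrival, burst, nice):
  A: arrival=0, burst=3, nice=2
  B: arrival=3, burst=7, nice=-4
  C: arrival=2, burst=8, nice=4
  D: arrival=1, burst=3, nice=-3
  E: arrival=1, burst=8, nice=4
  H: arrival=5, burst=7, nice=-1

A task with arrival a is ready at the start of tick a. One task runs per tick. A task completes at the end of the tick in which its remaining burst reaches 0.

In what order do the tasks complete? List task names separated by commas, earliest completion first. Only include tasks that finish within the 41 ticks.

completion order = B, D, H, A, C, E

t=0: ready={A} → run A
t=1: ready={A,D,E} → run D
t=2: ready={A,C,D,E} → run D
t=3: ready={A,B,C,D,E} → run B
t=4: ready={A,B,C,D,E} → run B
t=5: ready={A,B,C,D,E,H} → run B
t=6: ready={A,B,C,D,E,H} → run B
t=7: ready={A,B,C,D,E,H} → run B
t=8: ready={A,B,C,D,E,H} → run B
t=9: ready={A,B,C,D,E,H} → run B
t=10: ready={A,C,D,E,H} → run D
t=11: ready={A,C,E,H} → run H
t=12: ready={A,C,E,H} → run H
t=13: ready={A,C,E,H} → run H
t=14: ready={A,C,E,H} → run H
t=15: ready={A,C,E,H} → run H
t=16: ready={A,C,E,H} → run H
t=17: ready={A,C,E,H} → run H
t=18: ready={A,C,E} → run A
t=19: ready={A,C,E} → run A
t=20: ready={C,E} → run C
t=21: ready={C,E} → run C
t=22: ready={C,E} → run C
t=23: ready={C,E} → run C
t=24: ready={C,E} → run C
t=25: ready={C,E} → run C
t=26: ready={C,E} → run C
t=27: ready={C,E} → run C
t=28: ready={E} → run E
t=29: ready={E} → run E
t=30: ready={E} → run E
t=31: ready={E} → run E
t=32: ready={E} → run E
t=33: ready={E} → run E
t=34: ready={E} → run E
t=35: ready={E} → run E
t=36: (idle)
t=37: (idle)
t=38: (idle)
t=39: (idle)
t=40: (idle)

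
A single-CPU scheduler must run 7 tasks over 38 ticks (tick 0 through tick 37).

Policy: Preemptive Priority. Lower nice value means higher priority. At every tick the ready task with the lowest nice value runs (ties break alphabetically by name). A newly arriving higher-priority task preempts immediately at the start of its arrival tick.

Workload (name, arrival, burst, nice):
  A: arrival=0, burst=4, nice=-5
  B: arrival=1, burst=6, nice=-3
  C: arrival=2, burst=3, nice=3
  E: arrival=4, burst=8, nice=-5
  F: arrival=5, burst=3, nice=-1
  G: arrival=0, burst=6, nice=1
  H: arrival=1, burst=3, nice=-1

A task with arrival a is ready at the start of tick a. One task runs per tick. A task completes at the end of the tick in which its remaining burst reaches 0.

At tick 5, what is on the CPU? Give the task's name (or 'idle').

t=0: ready={A,G} → run A
t=1: ready={A,B,G,H} → run A
t=2: ready={A,B,C,G,H} → run A
t=3: ready={A,B,C,G,H} → run A
t=4: ready={B,C,E,G,H} → run E
t=5: ready={B,C,E,F,G,H} → run E
t=6: ready={B,C,E,F,G,H} → run E
t=7: ready={B,C,E,F,G,H} → run E
t=8: ready={B,C,E,F,G,H} → run E
t=9: ready={B,C,E,F,G,H} → run E
t=10: ready={B,C,E,F,G,H} → run E
t=11: ready={B,C,E,F,G,H} → run E
t=12: ready={B,C,F,G,H} → run B
t=13: ready={B,C,F,G,H} → run B
t=14: ready={B,C,F,G,H} → run B
t=15: ready={B,C,F,G,H} → run B
t=16: ready={B,C,F,G,H} → run B
t=17: ready={B,C,F,G,H} → run B
t=18: ready={C,F,G,H} → run F
t=19: ready={C,F,G,H} → run F
t=20: ready={C,F,G,H} → run F
t=21: ready={C,G,H} → run H
t=22: ready={C,G,H} → run H
t=23: ready={C,G,H} → run H
t=24: ready={C,G} → run G
t=25: ready={C,G} → run G
t=26: ready={C,G} → run G
t=27: ready={C,G} → run G
t=28: ready={C,G} → run G
t=29: ready={C,G} → run G
t=30: ready={C} → run C
t=31: ready={C} → run C
t=32: ready={C} → run C
t=33: (idle)
t=34: (idle)
t=35: (idle)
t=36: (idle)
t=37: (idle)

running at tick 5 = E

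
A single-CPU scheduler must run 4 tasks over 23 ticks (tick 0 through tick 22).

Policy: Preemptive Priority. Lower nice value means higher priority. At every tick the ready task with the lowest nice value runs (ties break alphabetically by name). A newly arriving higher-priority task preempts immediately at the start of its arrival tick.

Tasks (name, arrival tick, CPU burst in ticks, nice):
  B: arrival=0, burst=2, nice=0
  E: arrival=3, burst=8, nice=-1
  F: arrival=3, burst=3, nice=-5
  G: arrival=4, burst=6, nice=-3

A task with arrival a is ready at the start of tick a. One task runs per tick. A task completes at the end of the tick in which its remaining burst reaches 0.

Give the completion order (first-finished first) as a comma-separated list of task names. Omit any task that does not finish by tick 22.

t=0: ready={B} → run B
t=1: ready={B} → run B
t=2: (idle)
t=3: ready={E,F} → run F
t=4: ready={E,F,G} → run F
t=5: ready={E,F,G} → run F
t=6: ready={E,G} → run G
t=7: ready={E,G} → run G
t=8: ready={E,G} → run G
t=9: ready={E,G} → run G
t=10: ready={E,G} → run G
t=11: ready={E,G} → run G
t=12: ready={E} → run E
t=13: ready={E} → run E
t=14: ready={E} → run E
t=15: ready={E} → run E
t=16: ready={E} → run E
t=17: ready={E} → run E
t=18: ready={E} → run E
t=19: ready={E} → run E
t=20: (idle)
t=21: (idle)
t=22: (idle)

completion order = B, F, G, E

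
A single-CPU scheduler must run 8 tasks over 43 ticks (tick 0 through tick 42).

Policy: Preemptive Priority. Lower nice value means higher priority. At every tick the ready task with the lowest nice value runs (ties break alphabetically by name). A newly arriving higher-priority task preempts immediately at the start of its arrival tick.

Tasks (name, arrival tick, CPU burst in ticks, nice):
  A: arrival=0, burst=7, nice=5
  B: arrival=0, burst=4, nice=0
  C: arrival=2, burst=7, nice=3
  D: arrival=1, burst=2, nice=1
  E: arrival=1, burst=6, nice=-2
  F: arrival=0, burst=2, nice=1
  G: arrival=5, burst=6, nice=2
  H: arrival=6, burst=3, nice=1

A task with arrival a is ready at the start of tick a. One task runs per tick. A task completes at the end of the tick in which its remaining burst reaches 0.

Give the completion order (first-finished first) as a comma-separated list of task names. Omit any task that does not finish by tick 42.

t=0: ready={A,B,F} → run B
t=1: ready={A,B,D,E,F} → run E
t=2: ready={A,B,C,D,E,F} → run E
t=3: ready={A,B,C,D,E,F} → run E
t=4: ready={A,B,C,D,E,F} → run E
t=5: ready={A,B,C,D,E,F,G} → run E
t=6: ready={A,B,C,D,E,F,G,H} → run E
t=7: ready={A,B,C,D,F,G,H} → run B
t=8: ready={A,B,C,D,F,G,H} → run B
t=9: ready={A,B,C,D,F,G,H} → run B
t=10: ready={A,C,D,F,G,H} → run D
t=11: ready={A,C,D,F,G,H} → run D
t=12: ready={A,C,F,G,H} → run F
t=13: ready={A,C,F,G,H} → run F
t=14: ready={A,C,G,H} → run H
t=15: ready={A,C,G,H} → run H
t=16: ready={A,C,G,H} → run H
t=17: ready={A,C,G} → run G
t=18: ready={A,C,G} → run G
t=19: ready={A,C,G} → run G
t=20: ready={A,C,G} → run G
t=21: ready={A,C,G} → run G
t=22: ready={A,C,G} → run G
t=23: ready={A,C} → run C
t=24: ready={A,C} → run C
t=25: ready={A,C} → run C
t=26: ready={A,C} → run C
t=27: ready={A,C} → run C
t=28: ready={A,C} → run C
t=29: ready={A,C} → run C
t=30: ready={A} → run A
t=31: ready={A} → run A
t=32: ready={A} → run A
t=33: ready={A} → run A
t=34: ready={A} → run A
t=35: ready={A} → run A
t=36: ready={A} → run A
t=37: (idle)
t=38: (idle)
t=39: (idle)
t=40: (idle)
t=41: (idle)
t=42: (idle)

completion order = E, B, D, F, H, G, C, A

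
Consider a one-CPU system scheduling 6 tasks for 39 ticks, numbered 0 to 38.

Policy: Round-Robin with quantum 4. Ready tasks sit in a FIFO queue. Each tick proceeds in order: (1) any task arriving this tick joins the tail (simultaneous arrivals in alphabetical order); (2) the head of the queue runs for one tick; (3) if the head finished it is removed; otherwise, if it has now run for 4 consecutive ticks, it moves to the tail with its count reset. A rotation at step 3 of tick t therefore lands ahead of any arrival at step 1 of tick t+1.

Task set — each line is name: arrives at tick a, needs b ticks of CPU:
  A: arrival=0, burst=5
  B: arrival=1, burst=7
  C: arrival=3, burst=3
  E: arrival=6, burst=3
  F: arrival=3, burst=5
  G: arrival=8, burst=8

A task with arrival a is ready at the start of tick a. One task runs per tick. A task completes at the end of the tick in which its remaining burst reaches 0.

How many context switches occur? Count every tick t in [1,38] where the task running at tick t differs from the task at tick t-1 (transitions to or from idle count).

context switches = 10

t=0: queue=[A] q_used=0 → run A
t=1: queue=[A,B] q_used=1 → run A
t=2: queue=[A,B] q_used=2 → run A
t=3: queue=[A,B,C,F] q_used=3 → run A
t=4: queue=[B,C,F,A] q_used=0 → run B
t=5: queue=[B,C,F,A] q_used=1 → run B
t=6: queue=[B,C,F,A,E] q_used=2 → run B
t=7: queue=[B,C,F,A,E] q_used=3 → run B
t=8: queue=[C,F,A,E,B,G] q_used=0 → run C
t=9: queue=[C,F,A,E,B,G] q_used=1 → run C
t=10: queue=[C,F,A,E,B,G] q_used=2 → run C
t=11: queue=[F,A,E,B,G] q_used=0 → run F
t=12: queue=[F,A,E,B,G] q_used=1 → run F
t=13: queue=[F,A,E,B,G] q_used=2 → run F
t=14: queue=[F,A,E,B,G] q_used=3 → run F
t=15: queue=[A,E,B,G,F] q_used=0 → run A
t=16: queue=[E,B,G,F] q_used=0 → run E
t=17: queue=[E,B,G,F] q_used=1 → run E
t=18: queue=[E,B,G,F] q_used=2 → run E
t=19: queue=[B,G,F] q_used=0 → run B
t=20: queue=[B,G,F] q_used=1 → run B
t=21: queue=[B,G,F] q_used=2 → run B
t=22: queue=[G,F] q_used=0 → run G
t=23: queue=[G,F] q_used=1 → run G
t=24: queue=[G,F] q_used=2 → run G
t=25: queue=[G,F] q_used=3 → run G
t=26: queue=[F,G] q_used=0 → run F
t=27: queue=[G] q_used=0 → run G
t=28: queue=[G] q_used=1 → run G
t=29: queue=[G] q_used=2 → run G
t=30: queue=[G] q_used=3 → run G
t=31: (idle)
t=32: (idle)
t=33: (idle)
t=34: (idle)
t=35: (idle)
t=36: (idle)
t=37: (idle)
t=38: (idle)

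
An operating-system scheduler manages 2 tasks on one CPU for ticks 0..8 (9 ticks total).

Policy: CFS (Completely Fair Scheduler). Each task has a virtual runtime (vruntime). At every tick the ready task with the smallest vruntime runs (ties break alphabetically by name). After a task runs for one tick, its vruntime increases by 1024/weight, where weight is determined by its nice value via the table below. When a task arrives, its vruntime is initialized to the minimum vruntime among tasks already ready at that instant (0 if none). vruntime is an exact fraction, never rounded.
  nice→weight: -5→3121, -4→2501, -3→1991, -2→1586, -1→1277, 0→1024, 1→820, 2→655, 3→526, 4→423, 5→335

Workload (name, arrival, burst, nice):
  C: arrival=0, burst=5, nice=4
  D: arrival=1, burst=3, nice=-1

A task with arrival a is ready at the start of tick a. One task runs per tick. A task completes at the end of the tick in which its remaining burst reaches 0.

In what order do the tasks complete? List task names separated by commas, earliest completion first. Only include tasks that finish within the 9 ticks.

completion order = D, C

t=0: vr[C=0] → run C
t=1: vr[C=1024/423 D=1024/423] → run C
t=2: vr[C=2048/423 D=1024/423] → run D
t=3: vr[C=2048/423 D=1740800/540171] → run D
t=4: vr[C=2048/423 D=2173952/540171] → run D
t=5: vr[C=2048/423] → run C
t=6: vr[C=1024/141] → run C
t=7: vr[C=4096/423] → run C
t=8: (idle)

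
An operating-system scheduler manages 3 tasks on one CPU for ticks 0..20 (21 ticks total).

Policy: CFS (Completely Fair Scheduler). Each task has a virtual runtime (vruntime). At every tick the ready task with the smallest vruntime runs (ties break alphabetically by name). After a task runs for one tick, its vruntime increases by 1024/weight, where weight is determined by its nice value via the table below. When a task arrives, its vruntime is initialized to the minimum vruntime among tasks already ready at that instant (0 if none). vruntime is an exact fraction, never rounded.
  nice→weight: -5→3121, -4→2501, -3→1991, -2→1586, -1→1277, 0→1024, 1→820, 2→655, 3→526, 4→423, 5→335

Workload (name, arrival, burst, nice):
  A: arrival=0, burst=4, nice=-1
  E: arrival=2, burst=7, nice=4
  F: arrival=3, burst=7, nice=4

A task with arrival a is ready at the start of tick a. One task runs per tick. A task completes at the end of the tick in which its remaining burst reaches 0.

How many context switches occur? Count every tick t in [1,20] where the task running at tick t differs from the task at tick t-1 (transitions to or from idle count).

context switches = 16

t=0: vr[A=0] → run A
t=1: vr[A=1024/1277] → run A
t=2: vr[A=2048/1277 E=2048/1277] → run A
t=3: vr[A=3072/1277 E=2048/1277 F=2048/1277] → run E
t=4: vr[A=3072/1277 E=2173952/540171 F=2048/1277] → run F
t=5: vr[A=3072/1277 E=2173952/540171 F=2173952/540171] → run A
t=6: vr[E=2173952/540171 F=2173952/540171] → run E
t=7: vr[E=3481600/540171 F=2173952/540171] → run F
t=8: vr[E=3481600/540171 F=3481600/540171] → run E
t=9: vr[E=1596416/180057 F=3481600/540171] → run F
t=10: vr[E=1596416/180057 F=1596416/180057] → run E
t=11: vr[E=6096896/540171 F=1596416/180057] → run F
t=12: vr[E=6096896/540171 F=6096896/540171] → run E
t=13: vr[E=7404544/540171 F=6096896/540171] → run F
t=14: vr[E=7404544/540171 F=7404544/540171] → run E
t=15: vr[E=2904064/180057 F=7404544/540171] → run F
t=16: vr[E=2904064/180057 F=2904064/180057] → run E
t=17: vr[F=2904064/180057] → run F
t=18: (idle)
t=19: (idle)
t=20: (idle)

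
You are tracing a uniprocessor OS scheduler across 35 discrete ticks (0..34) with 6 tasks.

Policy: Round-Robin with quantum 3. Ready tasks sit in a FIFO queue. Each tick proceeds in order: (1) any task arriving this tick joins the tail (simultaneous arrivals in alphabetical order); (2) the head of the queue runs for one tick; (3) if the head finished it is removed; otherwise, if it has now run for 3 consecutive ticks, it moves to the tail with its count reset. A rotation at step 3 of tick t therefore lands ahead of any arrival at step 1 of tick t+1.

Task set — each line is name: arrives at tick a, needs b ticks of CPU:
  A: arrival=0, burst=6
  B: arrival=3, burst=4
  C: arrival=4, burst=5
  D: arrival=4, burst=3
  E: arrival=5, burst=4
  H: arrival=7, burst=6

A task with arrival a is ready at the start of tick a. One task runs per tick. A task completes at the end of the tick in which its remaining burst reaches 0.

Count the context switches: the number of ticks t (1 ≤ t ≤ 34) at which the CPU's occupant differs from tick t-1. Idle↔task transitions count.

t=0: queue=[A] q_used=0 → run A
t=1: queue=[A] q_used=1 → run A
t=2: queue=[A] q_used=2 → run A
t=3: queue=[A,B] q_used=0 → run A
t=4: queue=[A,B,C,D] q_used=1 → run A
t=5: queue=[A,B,C,D,E] q_used=2 → run A
t=6: queue=[B,C,D,E] q_used=0 → run B
t=7: queue=[B,C,D,E,H] q_used=1 → run B
t=8: queue=[B,C,D,E,H] q_used=2 → run B
t=9: queue=[C,D,E,H,B] q_used=0 → run C
t=10: queue=[C,D,E,H,B] q_used=1 → run C
t=11: queue=[C,D,E,H,B] q_used=2 → run C
t=12: queue=[D,E,H,B,C] q_used=0 → run D
t=13: queue=[D,E,H,B,C] q_used=1 → run D
t=14: queue=[D,E,H,B,C] q_used=2 → run D
t=15: queue=[E,H,B,C] q_used=0 → run E
t=16: queue=[E,H,B,C] q_used=1 → run E
t=17: queue=[E,H,B,C] q_used=2 → run E
t=18: queue=[H,B,C,E] q_used=0 → run H
t=19: queue=[H,B,C,E] q_used=1 → run H
t=20: queue=[H,B,C,E] q_used=2 → run H
t=21: queue=[B,C,E,H] q_used=0 → run B
t=22: queue=[C,E,H] q_used=0 → run C
t=23: queue=[C,E,H] q_used=1 → run C
t=24: queue=[E,H] q_used=0 → run E
t=25: queue=[H] q_used=0 → run H
t=26: queue=[H] q_used=1 → run H
t=27: queue=[H] q_used=2 → run H
t=28: (idle)
t=29: (idle)
t=30: (idle)
t=31: (idle)
t=32: (idle)
t=33: (idle)
t=34: (idle)

context switches = 10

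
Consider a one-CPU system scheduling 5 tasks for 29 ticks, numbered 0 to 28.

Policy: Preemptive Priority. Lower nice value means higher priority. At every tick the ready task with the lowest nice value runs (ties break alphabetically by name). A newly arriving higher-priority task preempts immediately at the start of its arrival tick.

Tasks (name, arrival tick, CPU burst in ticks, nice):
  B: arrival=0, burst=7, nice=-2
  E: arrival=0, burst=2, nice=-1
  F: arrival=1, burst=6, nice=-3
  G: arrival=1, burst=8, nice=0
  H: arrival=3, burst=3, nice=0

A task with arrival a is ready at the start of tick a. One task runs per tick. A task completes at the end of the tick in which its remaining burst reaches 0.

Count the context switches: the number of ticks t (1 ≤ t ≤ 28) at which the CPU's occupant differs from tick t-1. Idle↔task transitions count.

t=0: ready={B,E} → run B
t=1: ready={B,E,F,G} → run F
t=2: ready={B,E,F,G} → run F
t=3: ready={B,E,F,G,H} → run F
t=4: ready={B,E,F,G,H} → run F
t=5: ready={B,E,F,G,H} → run F
t=6: ready={B,E,F,G,H} → run F
t=7: ready={B,E,G,H} → run B
t=8: ready={B,E,G,H} → run B
t=9: ready={B,E,G,H} → run B
t=10: ready={B,E,G,H} → run B
t=11: ready={B,E,G,H} → run B
t=12: ready={B,E,G,H} → run B
t=13: ready={E,G,H} → run E
t=14: ready={E,G,H} → run E
t=15: ready={G,H} → run G
t=16: ready={G,H} → run G
t=17: ready={G,H} → run G
t=18: ready={G,H} → run G
t=19: ready={G,H} → run G
t=20: ready={G,H} → run G
t=21: ready={G,H} → run G
t=22: ready={G,H} → run G
t=23: ready={H} → run H
t=24: ready={H} → run H
t=25: ready={H} → run H
t=26: (idle)
t=27: (idle)
t=28: (idle)

context switches = 6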